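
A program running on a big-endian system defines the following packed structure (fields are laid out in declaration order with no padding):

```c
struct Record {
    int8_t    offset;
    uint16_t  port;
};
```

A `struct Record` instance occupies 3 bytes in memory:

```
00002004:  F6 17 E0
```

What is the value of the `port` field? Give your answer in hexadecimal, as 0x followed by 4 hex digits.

`port` follows `offset` (1 byte), so it starts at byte offset 1 and occupies 2 bytes.
Bytes at offsets 1..2: 17 E0.
Big-endian stores the most-significant byte at the lowest address.
The bytes are already most-significant first: 0x17E0.

0x17E0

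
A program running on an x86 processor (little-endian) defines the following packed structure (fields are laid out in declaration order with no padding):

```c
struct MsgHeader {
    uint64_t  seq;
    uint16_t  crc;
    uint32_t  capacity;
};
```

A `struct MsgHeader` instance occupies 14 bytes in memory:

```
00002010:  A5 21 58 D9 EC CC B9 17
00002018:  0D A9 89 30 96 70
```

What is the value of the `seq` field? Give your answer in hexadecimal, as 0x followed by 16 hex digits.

`seq` is the first field, at byte offset 0, occupying 8 bytes.
Bytes at offsets 0..7: A5 21 58 D9 EC CC B9 17.
Little-endian stores the least-significant byte at the lowest address.
Reassemble most-significant byte first: 17 B9 CC EC D9 58 21 A5 → 0x17B9CCECD95821A5.

0x17B9CCECD95821A5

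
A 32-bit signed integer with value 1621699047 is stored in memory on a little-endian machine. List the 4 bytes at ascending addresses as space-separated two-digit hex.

E7 29 A9 60

1621699047 in hexadecimal, padded to 32 bits, is 0x60A929E7.
Split into bytes (most-significant first): 60 A9 29 E7.
In little-endian order the low byte comes first in memory.
So at ascending addresses the bytes are E7 29 A9 60.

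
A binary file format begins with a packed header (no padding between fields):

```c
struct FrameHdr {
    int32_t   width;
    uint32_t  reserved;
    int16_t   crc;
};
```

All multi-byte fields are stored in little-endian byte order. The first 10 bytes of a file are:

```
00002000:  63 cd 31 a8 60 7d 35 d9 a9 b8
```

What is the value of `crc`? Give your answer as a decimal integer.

-18263

`crc` follows `width` (4 B), `reserved` (4 B), so it starts at offset 4 + 4 = 8 and occupies 2 bytes.
Bytes at offsets 8..9: A9 B8.
In little-endian order the low byte comes first in memory.
Reassemble most-significant byte first: B8 A9 → 0xB8A9.
Top bit is set, so as a signed 16-bit value this is 0xB8A9 − 2^16 = -18263.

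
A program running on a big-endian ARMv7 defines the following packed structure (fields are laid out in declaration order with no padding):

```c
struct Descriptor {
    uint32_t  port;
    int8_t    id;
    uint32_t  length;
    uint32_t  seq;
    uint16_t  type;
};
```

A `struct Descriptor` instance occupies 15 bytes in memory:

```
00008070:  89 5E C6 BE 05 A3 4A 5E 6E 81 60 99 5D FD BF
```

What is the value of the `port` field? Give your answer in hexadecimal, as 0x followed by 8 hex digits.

`port` is the first field, at byte offset 0, occupying 4 bytes.
Bytes at offsets 0..3: 89 5E C6 BE.
Big-endian stores the most-significant byte at the lowest address.
The bytes are already most-significant first: 0x895EC6BE.

0x895EC6BE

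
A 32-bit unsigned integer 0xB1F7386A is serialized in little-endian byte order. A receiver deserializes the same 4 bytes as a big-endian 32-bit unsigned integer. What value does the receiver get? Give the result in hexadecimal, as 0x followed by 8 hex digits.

Stored little-endian, the bytes at ascending addresses are 6A 38 F7 B1.
Read back as big-endian, the last byte is least significant, giving 0x6A38F7B1.

0x6A38F7B1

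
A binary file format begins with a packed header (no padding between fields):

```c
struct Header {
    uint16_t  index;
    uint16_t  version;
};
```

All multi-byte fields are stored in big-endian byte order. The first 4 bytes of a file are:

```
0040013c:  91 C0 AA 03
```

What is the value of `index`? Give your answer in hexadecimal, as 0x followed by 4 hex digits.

0x91C0

`index` is the first field, at byte offset 0, occupying 2 bytes.
Bytes at offsets 0..1: 91 C0.
In big-endian order the high byte comes first in memory.
The bytes are already most-significant first: 0x91C0.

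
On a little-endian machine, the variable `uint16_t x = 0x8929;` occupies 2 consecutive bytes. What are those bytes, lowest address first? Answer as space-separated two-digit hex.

29 89

Split into bytes (most-significant first): 89 29.
Little-endian: lowest address holds the least-significant byte.
So at ascending addresses the bytes are 29 89.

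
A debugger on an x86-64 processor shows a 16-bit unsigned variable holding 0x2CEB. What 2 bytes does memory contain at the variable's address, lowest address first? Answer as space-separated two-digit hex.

EB 2C

Split into bytes (most-significant first): 2C EB.
Little-endian stores the least-significant byte at the lowest address.
So at ascending addresses the bytes are EB 2C.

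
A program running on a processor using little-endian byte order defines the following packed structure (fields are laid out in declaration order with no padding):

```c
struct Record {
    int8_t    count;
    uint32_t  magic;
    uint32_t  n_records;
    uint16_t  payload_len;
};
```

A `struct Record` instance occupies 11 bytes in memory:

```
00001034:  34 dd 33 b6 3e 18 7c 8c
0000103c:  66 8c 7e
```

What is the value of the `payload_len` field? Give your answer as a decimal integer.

`payload_len` follows `count` (1 B), `magic` (4 B), `n_records` (4 B), so it starts at offset 1 + 4 + 4 = 9 and occupies 2 bytes.
Bytes at offsets 9..10: 8C 7E.
Little-endian: lowest address holds the least-significant byte.
Reassemble most-significant byte first: 7E 8C → 0x7E8C.
0x7E8C = 32396.

32396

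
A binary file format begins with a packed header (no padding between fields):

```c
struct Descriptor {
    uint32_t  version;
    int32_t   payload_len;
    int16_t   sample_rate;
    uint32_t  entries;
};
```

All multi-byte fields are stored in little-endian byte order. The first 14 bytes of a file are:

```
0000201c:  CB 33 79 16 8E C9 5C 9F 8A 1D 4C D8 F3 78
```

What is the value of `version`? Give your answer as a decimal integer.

377041867

`version` is the first field, at byte offset 0, occupying 4 bytes.
Bytes at offsets 0..3: CB 33 79 16.
In little-endian order the low byte comes first in memory.
Reassemble most-significant byte first: 16 79 33 CB → 0x167933CB.
0x167933CB = 377041867.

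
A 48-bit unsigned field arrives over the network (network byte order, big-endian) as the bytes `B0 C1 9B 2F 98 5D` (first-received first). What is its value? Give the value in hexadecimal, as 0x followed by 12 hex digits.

Big-endian stores the most-significant byte at the lowest address.
The bytes are already most-significant first: 0xB0C19B2F985D.

0xB0C19B2F985D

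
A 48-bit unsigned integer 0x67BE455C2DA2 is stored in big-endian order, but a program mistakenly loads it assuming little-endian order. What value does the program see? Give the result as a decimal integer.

Stored big-endian, the bytes at ascending addresses are 67 BE 45 5C 2D A2.
Read back as little-endian, the first byte is least significant, giving 0xA22D5C45BE67.
0xA22D5C45BE67 = 178315705302631.

178315705302631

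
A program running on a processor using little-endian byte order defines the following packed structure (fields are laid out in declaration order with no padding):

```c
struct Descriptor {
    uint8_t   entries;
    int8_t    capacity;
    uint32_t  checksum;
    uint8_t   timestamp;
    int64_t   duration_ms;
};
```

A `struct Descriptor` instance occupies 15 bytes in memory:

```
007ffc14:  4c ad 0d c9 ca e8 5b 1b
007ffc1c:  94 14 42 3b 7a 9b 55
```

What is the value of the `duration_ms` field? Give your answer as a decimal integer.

`duration_ms` follows `entries` (1 B), `capacity` (1 B), `checksum` (4 B), `timestamp` (1 B), so it starts at offset 1 + 1 + 4 + 1 = 7 and occupies 8 bytes.
Bytes at offsets 7..14: 1B 94 14 42 3B 7A 9B 55.
Little-endian stores the least-significant byte at the lowest address.
Reassemble most-significant byte first: 55 9B 7A 3B 42 14 94 1B → 0x559B7A3B4214941B.
0x559B7A3B4214941B = 6168658509544330267.

6168658509544330267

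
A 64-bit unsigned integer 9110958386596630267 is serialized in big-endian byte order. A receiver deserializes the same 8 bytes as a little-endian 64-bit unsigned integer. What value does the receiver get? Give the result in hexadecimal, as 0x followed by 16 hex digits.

9110958386596630267 in 64-bit hexadecimal is 0x7E70A06174754EFB.
Stored big-endian, the bytes at ascending addresses are 7E 70 A0 61 74 75 4E FB.
Read back as little-endian, the first byte is least significant, giving 0xFB4E757461A0707E.

0xFB4E757461A0707E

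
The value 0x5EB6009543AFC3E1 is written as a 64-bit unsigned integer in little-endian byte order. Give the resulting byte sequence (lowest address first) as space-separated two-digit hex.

E1 C3 AF 43 95 00 B6 5E

Split into bytes (most-significant first): 5E B6 00 95 43 AF C3 E1.
In little-endian order the low byte comes first in memory.
So at ascending addresses the bytes are E1 C3 AF 43 95 00 B6 5E.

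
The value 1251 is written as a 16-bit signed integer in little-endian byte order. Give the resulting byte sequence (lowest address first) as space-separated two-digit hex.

1251 in hexadecimal, padded to 16 bits, is 0x04E3.
Split into bytes (most-significant first): 04 E3.
In little-endian order the low byte comes first in memory.
So at ascending addresses the bytes are E3 04.

E3 04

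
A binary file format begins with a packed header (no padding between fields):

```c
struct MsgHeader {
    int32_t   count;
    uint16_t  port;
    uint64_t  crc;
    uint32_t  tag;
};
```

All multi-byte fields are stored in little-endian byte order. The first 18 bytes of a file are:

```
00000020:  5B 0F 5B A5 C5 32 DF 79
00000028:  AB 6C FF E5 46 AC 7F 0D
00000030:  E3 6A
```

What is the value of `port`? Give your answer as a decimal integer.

12997

`port` follows `count` (4 bytes), so it starts at byte offset 4 and occupies 2 bytes.
Bytes at offsets 4..5: C5 32.
Little-endian stores the least-significant byte at the lowest address.
Reassemble most-significant byte first: 32 C5 → 0x32C5.
0x32C5 = 12997.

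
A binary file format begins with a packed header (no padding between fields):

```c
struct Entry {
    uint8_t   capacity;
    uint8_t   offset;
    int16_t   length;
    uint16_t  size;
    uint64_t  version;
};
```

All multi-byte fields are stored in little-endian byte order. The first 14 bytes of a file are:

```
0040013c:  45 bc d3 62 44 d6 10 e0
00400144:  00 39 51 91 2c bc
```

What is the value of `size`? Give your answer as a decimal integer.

`size` follows `capacity` (1 B), `offset` (1 B), `length` (2 B), so it starts at offset 1 + 1 + 2 = 4 and occupies 2 bytes.
Bytes at offsets 4..5: 44 D6.
Little-endian stores the least-significant byte at the lowest address.
Reassemble most-significant byte first: D6 44 → 0xD644.
0xD644 = 54852.

54852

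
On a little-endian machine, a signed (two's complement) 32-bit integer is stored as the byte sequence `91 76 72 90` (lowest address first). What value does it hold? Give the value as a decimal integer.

Little-endian stores the least-significant byte at the lowest address.
Reassemble most-significant byte first: 90 72 76 91 → 0x90727691.
Top bit is set, so as a signed 32-bit value this is 0x90727691 − 2^32 = -1871546735.

-1871546735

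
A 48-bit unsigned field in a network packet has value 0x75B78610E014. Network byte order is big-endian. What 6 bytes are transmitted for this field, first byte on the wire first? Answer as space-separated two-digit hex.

75 B7 86 10 E0 14

Split into bytes (most-significant first): 75 B7 86 10 E0 14.
Big-endian: lowest address holds the most-significant byte.
So the memory order matches the most-significant-first order: 75 B7 86 10 E0 14.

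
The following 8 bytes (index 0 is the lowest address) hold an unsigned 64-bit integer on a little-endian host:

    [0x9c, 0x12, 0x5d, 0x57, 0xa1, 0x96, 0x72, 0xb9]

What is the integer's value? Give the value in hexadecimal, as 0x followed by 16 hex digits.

Little-endian: lowest address holds the least-significant byte.
Reassemble most-significant byte first: B9 72 96 A1 57 5D 12 9C → 0xB97296A1575D129C.

0xB97296A1575D129C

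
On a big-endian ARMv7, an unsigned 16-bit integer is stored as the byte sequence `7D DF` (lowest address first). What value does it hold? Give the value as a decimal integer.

32223

Big-endian stores the most-significant byte at the lowest address.
The bytes are already most-significant first: 0x7DDF.
0x7DDF = 32223.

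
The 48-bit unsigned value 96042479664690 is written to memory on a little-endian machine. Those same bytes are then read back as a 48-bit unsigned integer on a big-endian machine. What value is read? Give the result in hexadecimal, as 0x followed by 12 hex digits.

96042479664690 in 48-bit hexadecimal is 0x5759A1E23E32.
Stored little-endian, the bytes at ascending addresses are 32 3E E2 A1 59 57.
Read back as big-endian, the last byte is least significant, giving 0x323EE2A15957.

0x323EE2A15957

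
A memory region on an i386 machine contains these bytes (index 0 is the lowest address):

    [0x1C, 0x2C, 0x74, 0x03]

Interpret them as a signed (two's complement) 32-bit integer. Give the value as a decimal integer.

57945116

Little-endian: lowest address holds the least-significant byte.
Reassemble most-significant byte first: 03 74 2C 1C → 0x03742C1C.
0x03742C1C = 57945116.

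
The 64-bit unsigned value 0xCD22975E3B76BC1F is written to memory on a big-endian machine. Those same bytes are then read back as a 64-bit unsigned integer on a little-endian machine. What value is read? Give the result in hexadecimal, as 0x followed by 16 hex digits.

Stored big-endian, the bytes at ascending addresses are CD 22 97 5E 3B 76 BC 1F.
Read back as little-endian, the first byte is least significant, giving 0x1FBC763B5E9722CD.

0x1FBC763B5E9722CD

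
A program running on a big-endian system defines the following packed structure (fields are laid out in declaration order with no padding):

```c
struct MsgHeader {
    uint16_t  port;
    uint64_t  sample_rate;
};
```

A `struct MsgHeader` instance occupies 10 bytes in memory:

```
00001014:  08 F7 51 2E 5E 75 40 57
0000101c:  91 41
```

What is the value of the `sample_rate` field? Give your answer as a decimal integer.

`sample_rate` follows `port` (2 bytes), so it starts at byte offset 2 and occupies 8 bytes.
Bytes at offsets 2..9: 51 2E 5E 75 40 57 91 41.
Big-endian: lowest address holds the most-significant byte.
The bytes are already most-significant first: 0x512E5E7540579141.
0x512E5E7540579141 = 5849716823684518209.

5849716823684518209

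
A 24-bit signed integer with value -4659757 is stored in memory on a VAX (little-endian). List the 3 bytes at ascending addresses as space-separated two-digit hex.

Two's complement of -4659757 in 24 bits: 4659757 = 0x471A2D; invert → 0xB8E5D2; add 1 → 0xB8E5D3.
Split into bytes (most-significant first): B8 E5 D3.
Little-endian stores the least-significant byte at the lowest address.
So at ascending addresses the bytes are D3 E5 B8.

D3 E5 B8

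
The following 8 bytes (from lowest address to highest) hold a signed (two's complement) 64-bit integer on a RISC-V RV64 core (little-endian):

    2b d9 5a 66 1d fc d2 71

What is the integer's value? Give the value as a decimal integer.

Little-endian stores the least-significant byte at the lowest address.
Reassemble most-significant byte first: 71 D2 FC 1D 66 5A D9 2B → 0x71D2FC1D665AD92B.
0x71D2FC1D665AD92B = 8201895074596575531.

8201895074596575531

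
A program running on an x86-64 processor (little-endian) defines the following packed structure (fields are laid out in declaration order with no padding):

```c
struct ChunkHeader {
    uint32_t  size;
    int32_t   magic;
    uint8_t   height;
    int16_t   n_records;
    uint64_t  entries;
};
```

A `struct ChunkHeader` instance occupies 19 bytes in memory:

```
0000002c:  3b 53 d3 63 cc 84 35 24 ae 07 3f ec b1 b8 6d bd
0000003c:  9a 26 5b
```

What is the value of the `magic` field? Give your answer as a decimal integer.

607487180

`magic` follows `size` (4 bytes), so it starts at byte offset 4 and occupies 4 bytes.
Bytes at offsets 4..7: CC 84 35 24.
Little-endian: lowest address holds the least-significant byte.
Reassemble most-significant byte first: 24 35 84 CC → 0x243584CC.
0x243584CC = 607487180.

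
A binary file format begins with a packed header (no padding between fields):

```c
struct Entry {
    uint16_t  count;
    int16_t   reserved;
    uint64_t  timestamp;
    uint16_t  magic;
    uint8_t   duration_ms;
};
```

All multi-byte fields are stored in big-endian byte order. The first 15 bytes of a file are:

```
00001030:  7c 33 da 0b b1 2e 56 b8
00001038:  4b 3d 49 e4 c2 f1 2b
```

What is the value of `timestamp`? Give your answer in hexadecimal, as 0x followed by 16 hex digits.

0xB12E56B84B3D49E4

`timestamp` follows `count` (2 B), `reserved` (2 B), so it starts at offset 2 + 2 = 4 and occupies 8 bytes.
Bytes at offsets 4..11: B1 2E 56 B8 4B 3D 49 E4.
In big-endian order the high byte comes first in memory.
The bytes are already most-significant first: 0xB12E56B84B3D49E4.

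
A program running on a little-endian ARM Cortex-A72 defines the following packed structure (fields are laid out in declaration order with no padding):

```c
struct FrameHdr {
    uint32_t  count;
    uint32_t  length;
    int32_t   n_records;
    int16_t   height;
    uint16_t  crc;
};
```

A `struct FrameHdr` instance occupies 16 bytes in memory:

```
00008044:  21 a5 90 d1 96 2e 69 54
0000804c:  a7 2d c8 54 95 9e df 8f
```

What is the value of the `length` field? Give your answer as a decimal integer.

`length` follows `count` (4 bytes), so it starts at byte offset 4 and occupies 4 bytes.
Bytes at offsets 4..7: 96 2E 69 54.
Little-endian: lowest address holds the least-significant byte.
Reassemble most-significant byte first: 54 69 2E 96 → 0x54692E96.
0x54692E96 = 1416179350.

1416179350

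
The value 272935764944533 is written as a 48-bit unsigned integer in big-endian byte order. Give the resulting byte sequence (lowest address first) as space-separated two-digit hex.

F8 3B CF 50 E6 95

272935764944533 in hexadecimal, padded to 48 bits, is 0xF83BCF50E695.
Split into bytes (most-significant first): F8 3B CF 50 E6 95.
In big-endian order the high byte comes first in memory.
So the memory order matches the most-significant-first order: F8 3B CF 50 E6 95.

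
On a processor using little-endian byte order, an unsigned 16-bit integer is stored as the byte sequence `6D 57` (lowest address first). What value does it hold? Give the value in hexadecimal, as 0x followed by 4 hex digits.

0x576D

Little-endian stores the least-significant byte at the lowest address.
Reassemble most-significant byte first: 57 6D → 0x576D.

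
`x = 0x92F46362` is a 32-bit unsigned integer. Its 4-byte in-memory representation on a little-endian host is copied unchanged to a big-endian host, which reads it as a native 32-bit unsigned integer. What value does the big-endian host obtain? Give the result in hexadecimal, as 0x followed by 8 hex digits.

Stored little-endian, the bytes at ascending addresses are 62 63 F4 92.
Read back as big-endian, the last byte is least significant, giving 0x6263F492.

0x6263F492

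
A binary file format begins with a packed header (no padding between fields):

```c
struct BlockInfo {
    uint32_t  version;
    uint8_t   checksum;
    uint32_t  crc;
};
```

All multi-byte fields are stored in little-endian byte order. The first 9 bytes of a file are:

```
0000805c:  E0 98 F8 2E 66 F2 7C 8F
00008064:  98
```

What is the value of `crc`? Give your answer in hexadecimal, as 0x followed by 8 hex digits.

`crc` follows `version` (4 B), `checksum` (1 B), so it starts at offset 4 + 1 = 5 and occupies 4 bytes.
Bytes at offsets 5..8: F2 7C 8F 98.
Little-endian: lowest address holds the least-significant byte.
Reassemble most-significant byte first: 98 8F 7C F2 → 0x988F7CF2.

0x988F7CF2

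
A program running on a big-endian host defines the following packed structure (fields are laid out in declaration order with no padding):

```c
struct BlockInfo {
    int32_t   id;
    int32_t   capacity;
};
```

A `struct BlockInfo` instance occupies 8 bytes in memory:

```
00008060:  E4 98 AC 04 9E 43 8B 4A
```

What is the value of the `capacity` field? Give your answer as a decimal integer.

`capacity` follows `id` (4 bytes), so it starts at byte offset 4 and occupies 4 bytes.
Bytes at offsets 4..7: 9E 43 8B 4A.
Big-endian: lowest address holds the most-significant byte.
The bytes are already most-significant first: 0x9E438B4A.
Top bit is set, so as a signed 32-bit value this is 0x9E438B4A − 2^32 = -1639740598.

-1639740598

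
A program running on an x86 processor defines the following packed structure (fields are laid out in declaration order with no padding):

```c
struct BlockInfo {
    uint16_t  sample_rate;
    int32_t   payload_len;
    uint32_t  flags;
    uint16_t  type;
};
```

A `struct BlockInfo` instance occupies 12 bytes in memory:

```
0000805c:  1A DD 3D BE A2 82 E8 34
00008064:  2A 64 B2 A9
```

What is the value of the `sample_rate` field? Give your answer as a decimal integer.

56602

`sample_rate` is the first field, at byte offset 0, occupying 2 bytes.
Bytes at offsets 0..1: 1A DD.
Little-endian: lowest address holds the least-significant byte.
Reassemble most-significant byte first: DD 1A → 0xDD1A.
0xDD1A = 56602.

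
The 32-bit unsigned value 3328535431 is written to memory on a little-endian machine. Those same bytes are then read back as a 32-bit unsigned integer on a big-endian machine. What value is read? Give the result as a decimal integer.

3328535431 in 32-bit hexadecimal is 0xC6656B87.
Stored little-endian, the bytes at ascending addresses are 87 6B 65 C6.
Read back as big-endian, the last byte is least significant, giving 0x876B65C6.
0x876B65C6 = 2271962566.

2271962566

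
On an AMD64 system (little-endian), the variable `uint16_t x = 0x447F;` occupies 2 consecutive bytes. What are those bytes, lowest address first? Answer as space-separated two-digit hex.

7F 44

Split into bytes (most-significant first): 44 7F.
Little-endian stores the least-significant byte at the lowest address.
So at ascending addresses the bytes are 7F 44.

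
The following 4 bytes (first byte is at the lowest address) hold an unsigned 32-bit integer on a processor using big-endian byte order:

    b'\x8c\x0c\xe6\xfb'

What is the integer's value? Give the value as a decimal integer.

Big-endian: lowest address holds the most-significant byte.
The bytes are already most-significant first: 0x8C0CE6FB.
0x8C0CE6FB = 2349655803.

2349655803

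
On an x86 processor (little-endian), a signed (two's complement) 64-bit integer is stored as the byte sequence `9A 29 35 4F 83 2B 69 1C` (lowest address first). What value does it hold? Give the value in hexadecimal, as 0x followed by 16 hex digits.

0x1C692B834F35299A

Little-endian: lowest address holds the least-significant byte.
Reassemble most-significant byte first: 1C 69 2B 83 4F 35 29 9A → 0x1C692B834F35299A.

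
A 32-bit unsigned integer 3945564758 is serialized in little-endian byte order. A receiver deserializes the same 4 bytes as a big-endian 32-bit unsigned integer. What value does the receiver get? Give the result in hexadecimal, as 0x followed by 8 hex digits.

0x568A2CEB

3945564758 in 32-bit hexadecimal is 0xEB2C8A56.
Stored little-endian, the bytes at ascending addresses are 56 8A 2C EB.
Read back as big-endian, the last byte is least significant, giving 0x568A2CEB.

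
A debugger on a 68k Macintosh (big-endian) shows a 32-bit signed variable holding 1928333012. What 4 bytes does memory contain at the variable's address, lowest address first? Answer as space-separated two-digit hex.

1928333012 in hexadecimal, padded to 32 bits, is 0x72F006D4.
Split into bytes (most-significant first): 72 F0 06 D4.
In big-endian order the high byte comes first in memory.
So the memory order matches the most-significant-first order: 72 F0 06 D4.

72 F0 06 D4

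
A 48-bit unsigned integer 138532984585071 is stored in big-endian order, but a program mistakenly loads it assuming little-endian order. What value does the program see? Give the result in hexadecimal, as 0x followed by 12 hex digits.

0x6FFB55B9FE7D

138532984585071 in 48-bit hexadecimal is 0x7DFEB955FB6F.
Stored big-endian, the bytes at ascending addresses are 7D FE B9 55 FB 6F.
Read back as little-endian, the first byte is least significant, giving 0x6FFB55B9FE7D.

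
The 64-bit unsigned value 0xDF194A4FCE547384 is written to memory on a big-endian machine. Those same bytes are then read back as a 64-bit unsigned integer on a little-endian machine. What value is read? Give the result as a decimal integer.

Stored big-endian, the bytes at ascending addresses are DF 19 4A 4F CE 54 73 84.
Read back as little-endian, the first byte is least significant, giving 0x847354CE4F4A19DF.
0x847354CE4F4A19DF = 9544065280398465503.

9544065280398465503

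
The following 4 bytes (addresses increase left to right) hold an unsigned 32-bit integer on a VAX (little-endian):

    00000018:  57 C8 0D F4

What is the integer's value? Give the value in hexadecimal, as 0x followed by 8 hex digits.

0xF40DC857

In little-endian order the low byte comes first in memory.
Reassemble most-significant byte first: F4 0D C8 57 → 0xF40DC857.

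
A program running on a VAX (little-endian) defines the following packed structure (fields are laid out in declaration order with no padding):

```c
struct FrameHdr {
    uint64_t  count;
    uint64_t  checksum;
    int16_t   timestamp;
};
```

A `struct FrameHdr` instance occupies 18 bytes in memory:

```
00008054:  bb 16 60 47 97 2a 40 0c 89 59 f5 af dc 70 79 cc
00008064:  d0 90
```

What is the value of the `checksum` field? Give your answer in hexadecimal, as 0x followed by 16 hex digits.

`checksum` follows `count` (8 bytes), so it starts at byte offset 8 and occupies 8 bytes.
Bytes at offsets 8..15: 89 59 F5 AF DC 70 79 CC.
In little-endian order the low byte comes first in memory.
Reassemble most-significant byte first: CC 79 70 DC AF F5 59 89 → 0xCC7970DCAFF55989.

0xCC7970DCAFF55989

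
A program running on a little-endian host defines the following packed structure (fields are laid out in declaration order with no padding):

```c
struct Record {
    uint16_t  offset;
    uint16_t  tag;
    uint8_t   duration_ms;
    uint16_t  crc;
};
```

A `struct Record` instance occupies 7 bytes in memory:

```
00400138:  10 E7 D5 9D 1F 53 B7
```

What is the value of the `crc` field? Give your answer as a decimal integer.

46931

`crc` follows `offset` (2 B), `tag` (2 B), `duration_ms` (1 B), so it starts at offset 2 + 2 + 1 = 5 and occupies 2 bytes.
Bytes at offsets 5..6: 53 B7.
Little-endian: lowest address holds the least-significant byte.
Reassemble most-significant byte first: B7 53 → 0xB753.
0xB753 = 46931.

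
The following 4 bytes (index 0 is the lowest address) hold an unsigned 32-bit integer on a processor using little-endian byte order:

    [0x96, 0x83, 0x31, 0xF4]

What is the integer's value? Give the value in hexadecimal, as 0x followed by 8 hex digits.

0xF4318396

Little-endian: lowest address holds the least-significant byte.
Reassemble most-significant byte first: F4 31 83 96 → 0xF4318396.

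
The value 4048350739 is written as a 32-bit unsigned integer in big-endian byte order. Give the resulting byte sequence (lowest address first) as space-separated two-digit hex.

4048350739 in hexadecimal, padded to 32 bits, is 0xF14CEE13.
Split into bytes (most-significant first): F1 4C EE 13.
Big-endian stores the most-significant byte at the lowest address.
So the memory order matches the most-significant-first order: F1 4C EE 13.

F1 4C EE 13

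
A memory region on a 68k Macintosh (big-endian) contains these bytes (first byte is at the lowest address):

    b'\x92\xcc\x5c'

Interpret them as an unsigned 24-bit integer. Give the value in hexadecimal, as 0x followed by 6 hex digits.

Big-endian stores the most-significant byte at the lowest address.
The bytes are already most-significant first: 0x92CC5C.

0x92CC5C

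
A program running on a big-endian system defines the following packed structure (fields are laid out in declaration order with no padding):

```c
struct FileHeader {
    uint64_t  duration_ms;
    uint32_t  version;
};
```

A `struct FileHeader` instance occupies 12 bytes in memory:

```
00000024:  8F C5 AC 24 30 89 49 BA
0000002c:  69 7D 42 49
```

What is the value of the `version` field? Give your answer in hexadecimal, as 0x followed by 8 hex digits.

`version` follows `duration_ms` (8 bytes), so it starts at byte offset 8 and occupies 4 bytes.
Bytes at offsets 8..11: 69 7D 42 49.
Big-endian stores the most-significant byte at the lowest address.
The bytes are already most-significant first: 0x697D4249.

0x697D4249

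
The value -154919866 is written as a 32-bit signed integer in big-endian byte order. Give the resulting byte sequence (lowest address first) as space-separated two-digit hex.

Two's complement of -154919866 in 32 bits: 154919866 = 0x093BE3BA; invert → 0xF6C41C45; add 1 → 0xF6C41C46.
Split into bytes (most-significant first): F6 C4 1C 46.
Big-endian stores the most-significant byte at the lowest address.
So the memory order matches the most-significant-first order: F6 C4 1C 46.

F6 C4 1C 46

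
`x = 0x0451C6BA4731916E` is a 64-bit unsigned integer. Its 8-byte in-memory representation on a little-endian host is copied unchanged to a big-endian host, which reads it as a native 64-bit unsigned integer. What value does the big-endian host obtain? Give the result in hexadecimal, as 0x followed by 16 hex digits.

0x6E913147BAC65104

Stored little-endian, the bytes at ascending addresses are 6E 91 31 47 BA C6 51 04.
Read back as big-endian, the last byte is least significant, giving 0x6E913147BAC65104.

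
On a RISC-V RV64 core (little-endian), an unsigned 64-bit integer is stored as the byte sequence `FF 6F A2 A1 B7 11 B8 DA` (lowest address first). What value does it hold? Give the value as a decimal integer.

15760366376371515391

Little-endian stores the least-significant byte at the lowest address.
Reassemble most-significant byte first: DA B8 11 B7 A1 A2 6F FF → 0xDAB811B7A1A26FFF.
0xDAB811B7A1A26FFF = 15760366376371515391.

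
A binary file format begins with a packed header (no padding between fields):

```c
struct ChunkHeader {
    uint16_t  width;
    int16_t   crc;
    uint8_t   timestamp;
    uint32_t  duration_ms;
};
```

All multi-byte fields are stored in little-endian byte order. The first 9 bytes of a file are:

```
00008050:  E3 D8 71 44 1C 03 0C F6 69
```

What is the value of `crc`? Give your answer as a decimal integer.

17521

`crc` follows `width` (2 bytes), so it starts at byte offset 2 and occupies 2 bytes.
Bytes at offsets 2..3: 71 44.
Little-endian: lowest address holds the least-significant byte.
Reassemble most-significant byte first: 44 71 → 0x4471.
0x4471 = 17521.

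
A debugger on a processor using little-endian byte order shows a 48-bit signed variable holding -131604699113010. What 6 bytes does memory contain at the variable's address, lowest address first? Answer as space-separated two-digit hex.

CE 99 A8 64 4E 88

Two's complement of -131604699113010 in 48 bits: 131604699113010 = 0x77B19B576632; invert → 0x884E64A899CD; add 1 → 0x884E64A899CE.
Split into bytes (most-significant first): 88 4E 64 A8 99 CE.
Little-endian: lowest address holds the least-significant byte.
So at ascending addresses the bytes are CE 99 A8 64 4E 88.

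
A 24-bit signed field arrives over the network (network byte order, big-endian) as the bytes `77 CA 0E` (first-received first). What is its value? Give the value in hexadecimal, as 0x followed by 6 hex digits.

In big-endian order the high byte comes first in memory.
The bytes are already most-significant first: 0x77CA0E.

0x77CA0E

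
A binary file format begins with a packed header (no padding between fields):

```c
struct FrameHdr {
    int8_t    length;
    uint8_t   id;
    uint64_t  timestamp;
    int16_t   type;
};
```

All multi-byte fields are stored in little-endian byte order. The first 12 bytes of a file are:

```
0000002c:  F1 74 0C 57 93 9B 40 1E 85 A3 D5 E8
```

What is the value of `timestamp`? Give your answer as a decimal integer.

`timestamp` follows `length` (1 B), `id` (1 B), so it starts at offset 1 + 1 = 2 and occupies 8 bytes.
Bytes at offsets 2..9: 0C 57 93 9B 40 1E 85 A3.
In little-endian order the low byte comes first in memory.
Reassemble most-significant byte first: A3 85 1E 40 9B 93 57 0C → 0xA3851E409B93570C.
0xA3851E409B93570C = 11782857262921635596.

11782857262921635596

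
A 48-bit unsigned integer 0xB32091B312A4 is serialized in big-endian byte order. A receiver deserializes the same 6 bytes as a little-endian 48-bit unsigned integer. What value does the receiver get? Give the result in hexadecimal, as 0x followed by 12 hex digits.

Stored big-endian, the bytes at ascending addresses are B3 20 91 B3 12 A4.
Read back as little-endian, the first byte is least significant, giving 0xA412B39120B3.

0xA412B39120B3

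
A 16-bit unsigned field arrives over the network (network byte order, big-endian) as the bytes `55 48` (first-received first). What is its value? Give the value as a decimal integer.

Big-endian: lowest address holds the most-significant byte.
The bytes are already most-significant first: 0x5548.
0x5548 = 21832.

21832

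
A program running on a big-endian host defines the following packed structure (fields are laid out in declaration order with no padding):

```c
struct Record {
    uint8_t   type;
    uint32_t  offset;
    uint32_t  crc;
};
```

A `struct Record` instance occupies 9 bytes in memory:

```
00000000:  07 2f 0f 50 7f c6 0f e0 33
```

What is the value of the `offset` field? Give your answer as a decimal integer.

`offset` follows `type` (1 byte), so it starts at byte offset 1 and occupies 4 bytes.
Bytes at offsets 1..4: 2F 0F 50 7F.
Big-endian: lowest address holds the most-significant byte.
The bytes are already most-significant first: 0x2F0F507F.
0x2F0F507F = 789532799.

789532799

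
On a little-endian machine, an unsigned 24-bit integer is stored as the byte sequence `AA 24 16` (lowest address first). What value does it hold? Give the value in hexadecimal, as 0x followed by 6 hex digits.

0x1624AA

In little-endian order the low byte comes first in memory.
Reassemble most-significant byte first: 16 24 AA → 0x1624AA.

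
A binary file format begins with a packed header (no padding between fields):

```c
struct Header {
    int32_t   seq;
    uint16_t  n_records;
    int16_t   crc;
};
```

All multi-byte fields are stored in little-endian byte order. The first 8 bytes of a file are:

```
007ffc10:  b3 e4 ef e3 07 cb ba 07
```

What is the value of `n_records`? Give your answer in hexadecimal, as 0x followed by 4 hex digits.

`n_records` follows `seq` (4 bytes), so it starts at byte offset 4 and occupies 2 bytes.
Bytes at offsets 4..5: 07 CB.
In little-endian order the low byte comes first in memory.
Reassemble most-significant byte first: CB 07 → 0xCB07.

0xCB07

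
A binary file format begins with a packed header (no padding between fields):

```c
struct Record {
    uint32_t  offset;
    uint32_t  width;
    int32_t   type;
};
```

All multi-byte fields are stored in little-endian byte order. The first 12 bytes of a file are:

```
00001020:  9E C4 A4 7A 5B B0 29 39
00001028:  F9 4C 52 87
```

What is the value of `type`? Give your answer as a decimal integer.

-2024649479

`type` follows `offset` (4 B), `width` (4 B), so it starts at offset 4 + 4 = 8 and occupies 4 bytes.
Bytes at offsets 8..11: F9 4C 52 87.
Little-endian: lowest address holds the least-significant byte.
Reassemble most-significant byte first: 87 52 4C F9 → 0x87524CF9.
Top bit is set, so as a signed 32-bit value this is 0x87524CF9 − 2^32 = -2024649479.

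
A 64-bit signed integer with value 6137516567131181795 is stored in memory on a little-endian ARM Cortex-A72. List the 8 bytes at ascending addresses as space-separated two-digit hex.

6137516567131181795 in hexadecimal, padded to 64 bits, is 0x552CD6CCC2EDD2E3.
Split into bytes (most-significant first): 55 2C D6 CC C2 ED D2 E3.
Little-endian: lowest address holds the least-significant byte.
So at ascending addresses the bytes are E3 D2 ED C2 CC D6 2C 55.

E3 D2 ED C2 CC D6 2C 55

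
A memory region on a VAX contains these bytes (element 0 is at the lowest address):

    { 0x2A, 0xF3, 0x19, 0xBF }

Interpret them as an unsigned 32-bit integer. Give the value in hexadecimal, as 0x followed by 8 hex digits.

Little-endian: lowest address holds the least-significant byte.
Reassemble most-significant byte first: BF 19 F3 2A → 0xBF19F32A.

0xBF19F32A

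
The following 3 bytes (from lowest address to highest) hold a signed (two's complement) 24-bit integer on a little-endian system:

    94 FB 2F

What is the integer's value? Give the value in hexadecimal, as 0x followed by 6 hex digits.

In little-endian order the low byte comes first in memory.
Reassemble most-significant byte first: 2F FB 94 → 0x2FFB94.

0x2FFB94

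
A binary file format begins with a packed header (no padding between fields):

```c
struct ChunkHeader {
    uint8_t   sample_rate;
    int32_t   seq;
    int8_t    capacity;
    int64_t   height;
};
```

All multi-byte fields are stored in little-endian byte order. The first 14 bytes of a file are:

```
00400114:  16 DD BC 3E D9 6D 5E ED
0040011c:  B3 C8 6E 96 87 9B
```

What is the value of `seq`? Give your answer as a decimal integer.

`seq` follows `sample_rate` (1 byte), so it starts at byte offset 1 and occupies 4 bytes.
Bytes at offsets 1..4: DD BC 3E D9.
Little-endian: lowest address holds the least-significant byte.
Reassemble most-significant byte first: D9 3E BC DD → 0xD93EBCDD.
Top bit is set, so as a signed 32-bit value this is 0xD93EBCDD − 2^32 = -650199843.

-650199843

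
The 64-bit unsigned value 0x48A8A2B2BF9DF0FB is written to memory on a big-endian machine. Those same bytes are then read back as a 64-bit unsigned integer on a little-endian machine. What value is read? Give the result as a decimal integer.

18154183544591788104

Stored big-endian, the bytes at ascending addresses are 48 A8 A2 B2 BF 9D F0 FB.
Read back as little-endian, the first byte is least significant, giving 0xFBF09DBFB2A2A848.
0xFBF09DBFB2A2A848 = 18154183544591788104.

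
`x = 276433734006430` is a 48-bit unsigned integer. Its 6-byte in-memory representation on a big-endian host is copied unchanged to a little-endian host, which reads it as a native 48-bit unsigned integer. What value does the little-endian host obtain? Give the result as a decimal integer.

174781617826555

276433734006430 in 48-bit hexadecimal is 0xFB6A3E84F69E.
Stored big-endian, the bytes at ascending addresses are FB 6A 3E 84 F6 9E.
Read back as little-endian, the first byte is least significant, giving 0x9EF6843E6AFB.
0x9EF6843E6AFB = 174781617826555.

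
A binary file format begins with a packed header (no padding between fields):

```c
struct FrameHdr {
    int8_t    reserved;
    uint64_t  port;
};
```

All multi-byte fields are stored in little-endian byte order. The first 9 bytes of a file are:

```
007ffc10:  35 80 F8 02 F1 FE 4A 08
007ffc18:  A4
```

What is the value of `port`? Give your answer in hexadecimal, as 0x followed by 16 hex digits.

`port` follows `reserved` (1 byte), so it starts at byte offset 1 and occupies 8 bytes.
Bytes at offsets 1..8: 80 F8 02 F1 FE 4A 08 A4.
Little-endian: lowest address holds the least-significant byte.
Reassemble most-significant byte first: A4 08 4A FE F1 02 F8 80 → 0xA4084AFEF102F880.

0xA4084AFEF102F880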